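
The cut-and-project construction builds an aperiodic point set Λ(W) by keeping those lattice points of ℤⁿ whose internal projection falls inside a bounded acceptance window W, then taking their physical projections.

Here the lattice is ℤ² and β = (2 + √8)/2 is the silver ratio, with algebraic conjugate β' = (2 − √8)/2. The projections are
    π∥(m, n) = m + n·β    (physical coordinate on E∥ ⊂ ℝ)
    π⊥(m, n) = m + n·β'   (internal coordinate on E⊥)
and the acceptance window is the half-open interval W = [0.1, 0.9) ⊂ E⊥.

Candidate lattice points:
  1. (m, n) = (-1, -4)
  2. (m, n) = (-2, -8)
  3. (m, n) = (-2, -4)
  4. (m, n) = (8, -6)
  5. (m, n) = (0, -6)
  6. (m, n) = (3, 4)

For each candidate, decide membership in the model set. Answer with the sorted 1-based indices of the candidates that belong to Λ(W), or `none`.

Compute β' = (2−√8)/2 = -0.414214, so π⊥(m,n) = m -0.414214·n.
#1 (-1,-4): internal coord -1 + (-4)·β' = +0.656854; +0.656854 ∈ [0.1, 0.9) → IN Λ
#2 (-2,-8): internal coord -2 + (-8)·β' = +1.313708; +1.313708 ∉ [0.1, 0.9) → out
#3 (-2,-4): internal coord -2 + (-4)·β' = -0.343146; -0.343146 ∉ [0.1, 0.9) → out
#4 (8,-6): internal coord 8 + (-6)·β' = +10.485281; +10.485281 ∉ [0.1, 0.9) → out
#5 (0,-6): internal coord 0 + (-6)·β' = +2.485281; +2.485281 ∉ [0.1, 0.9) → out
#6 (3,4): internal coord 3 + (4)·β' = +1.343146; +1.343146 ∉ [0.1, 0.9) → out

1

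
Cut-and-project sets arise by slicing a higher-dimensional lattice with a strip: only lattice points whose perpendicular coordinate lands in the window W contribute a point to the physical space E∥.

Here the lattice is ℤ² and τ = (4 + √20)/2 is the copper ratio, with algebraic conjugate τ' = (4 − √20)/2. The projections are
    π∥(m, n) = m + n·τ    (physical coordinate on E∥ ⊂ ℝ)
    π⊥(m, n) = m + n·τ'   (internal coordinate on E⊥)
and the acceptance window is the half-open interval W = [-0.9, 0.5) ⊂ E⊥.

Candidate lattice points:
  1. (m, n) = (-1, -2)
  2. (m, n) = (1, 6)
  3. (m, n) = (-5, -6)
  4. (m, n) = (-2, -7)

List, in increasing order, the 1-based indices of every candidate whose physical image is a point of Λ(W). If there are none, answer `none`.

1, 2, 4

τ' = (4−√20)/2 ≈ -0.23607.
[1] lift (-1,-2): star map gives -0.52786; window check -0.9 ≤ -0.52786 < 0.5 is true → IN Λ
[2] lift (1,6): star map gives -0.41641; window check -0.9 ≤ -0.41641 < 0.5 is true → IN Λ
[3] lift (-5,-6): star map gives -3.58359; window check -0.9 ≤ -3.58359 < 0.5 is false → out
[4] lift (-2,-7): star map gives -0.34752; window check -0.9 ≤ -0.34752 < 0.5 is true → IN Λ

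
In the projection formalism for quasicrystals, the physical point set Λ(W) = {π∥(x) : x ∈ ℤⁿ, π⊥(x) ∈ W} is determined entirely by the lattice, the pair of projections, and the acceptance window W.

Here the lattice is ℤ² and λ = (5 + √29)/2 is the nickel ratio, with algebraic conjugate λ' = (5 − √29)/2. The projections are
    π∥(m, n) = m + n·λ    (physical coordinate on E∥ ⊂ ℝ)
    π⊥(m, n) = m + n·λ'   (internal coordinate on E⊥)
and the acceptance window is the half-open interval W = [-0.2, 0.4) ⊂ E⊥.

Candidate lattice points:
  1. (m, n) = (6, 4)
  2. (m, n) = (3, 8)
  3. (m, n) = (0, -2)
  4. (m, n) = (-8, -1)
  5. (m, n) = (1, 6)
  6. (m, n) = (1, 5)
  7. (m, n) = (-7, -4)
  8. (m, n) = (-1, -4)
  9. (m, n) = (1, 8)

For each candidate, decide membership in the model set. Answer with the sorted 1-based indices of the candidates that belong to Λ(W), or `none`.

Compute λ' = (5−√29)/2 = -0.192582, so π⊥(m,n) = m -0.192582·n.
#1 (6,4): internal coord 6 + (4)·λ' = +5.229670; +5.229670 ∉ [-0.2, 0.4) → out
#2 (3,8): internal coord 3 + (8)·λ' = +1.459341; +1.459341 ∉ [-0.2, 0.4) → out
#3 (0,-2): internal coord 0 + (-2)·λ' = +0.385165; +0.385165 ∈ [-0.2, 0.4) → IN Λ
#4 (-8,-1): internal coord -8 + (-1)·λ' = -7.807418; -7.807418 ∉ [-0.2, 0.4) → out
#5 (1,6): internal coord 1 + (6)·λ' = -0.155494; -0.155494 ∈ [-0.2, 0.4) → IN Λ
#6 (1,5): internal coord 1 + (5)·λ' = +0.037088; +0.037088 ∈ [-0.2, 0.4) → IN Λ
#7 (-7,-4): internal coord -7 + (-4)·λ' = -6.229670; -6.229670 ∉ [-0.2, 0.4) → out
#8 (-1,-4): internal coord -1 + (-4)·λ' = -0.229670; -0.229670 ∉ [-0.2, 0.4) → out
#9 (1,8): internal coord 1 + (8)·λ' = -0.540659; -0.540659 ∉ [-0.2, 0.4) → out

3, 5, 6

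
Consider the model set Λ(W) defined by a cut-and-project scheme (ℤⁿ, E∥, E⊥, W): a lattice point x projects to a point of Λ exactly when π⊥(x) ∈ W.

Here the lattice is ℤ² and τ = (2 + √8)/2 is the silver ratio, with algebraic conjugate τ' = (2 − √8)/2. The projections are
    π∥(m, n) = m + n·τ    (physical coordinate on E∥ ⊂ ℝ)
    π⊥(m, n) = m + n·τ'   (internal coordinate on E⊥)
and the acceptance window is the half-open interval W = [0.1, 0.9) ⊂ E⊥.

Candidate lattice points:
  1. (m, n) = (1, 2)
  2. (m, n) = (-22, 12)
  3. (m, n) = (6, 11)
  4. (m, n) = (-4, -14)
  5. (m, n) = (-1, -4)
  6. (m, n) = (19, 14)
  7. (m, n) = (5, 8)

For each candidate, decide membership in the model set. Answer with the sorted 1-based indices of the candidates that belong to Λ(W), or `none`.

Compute τ' = (2−√8)/2 = -0.41421, so π⊥(m,n) = m -0.41421·n.
candidate 1: (m,n)=(1,2) → π∥ = 1+2·τ ≈ 5.82843, π⊥ = 1+2·τ' ≈ 0.17157 ∈ [0.1, 0.9) ⇒ IN Λ
candidate 2: (m,n)=(-22,12) → π∥ = -22+12·τ ≈ 6.97056, π⊥ = -22+12·τ' ≈ -26.97056 ∉ [0.1, 0.9) ⇒ out
candidate 3: (m,n)=(6,11) → π∥ = 6+11·τ ≈ 32.55635, π⊥ = 6+11·τ' ≈ 1.44365 ∉ [0.1, 0.9) ⇒ out
candidate 4: (m,n)=(-4,-14) → π∥ = -4-14·τ ≈ -37.79899, π⊥ = -4-14·τ' ≈ 1.79899 ∉ [0.1, 0.9) ⇒ out
candidate 5: (m,n)=(-1,-4) → π∥ = -1-4·τ ≈ -10.65685, π⊥ = -1-4·τ' ≈ 0.65685 ∈ [0.1, 0.9) ⇒ IN Λ
candidate 6: (m,n)=(19,14) → π∥ = 19+14·τ ≈ 52.79899, π⊥ = 19+14·τ' ≈ 13.20101 ∉ [0.1, 0.9) ⇒ out
candidate 7: (m,n)=(5,8) → π∥ = 5+8·τ ≈ 24.31371, π⊥ = 5+8·τ' ≈ 1.68629 ∉ [0.1, 0.9) ⇒ out

1, 5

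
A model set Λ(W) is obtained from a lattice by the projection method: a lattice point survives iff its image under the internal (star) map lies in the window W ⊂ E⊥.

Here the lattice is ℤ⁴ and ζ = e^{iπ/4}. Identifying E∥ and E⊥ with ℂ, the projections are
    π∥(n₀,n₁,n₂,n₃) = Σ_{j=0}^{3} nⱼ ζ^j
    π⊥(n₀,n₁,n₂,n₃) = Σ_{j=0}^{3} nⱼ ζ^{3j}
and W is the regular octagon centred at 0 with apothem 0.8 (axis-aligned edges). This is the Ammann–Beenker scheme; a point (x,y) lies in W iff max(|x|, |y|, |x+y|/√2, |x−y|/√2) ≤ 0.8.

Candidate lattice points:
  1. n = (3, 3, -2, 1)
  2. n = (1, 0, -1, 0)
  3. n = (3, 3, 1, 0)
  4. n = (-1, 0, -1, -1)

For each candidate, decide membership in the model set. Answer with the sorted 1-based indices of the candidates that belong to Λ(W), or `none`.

π⊥(n) = n₀ + n₁ζ³ + n₂ζ⁶ + n₃ζ⁹ where ζ = e^{iπ/4}.
#1 (3, 3, -2, 1): internal (1.585786, 4.828427); octagon support 4.828427 vs apothem 0.8 → ∉ W
#2 (1, 0, -1, 0): internal (1.000000, 1.000000); octagon support 1.414214 vs apothem 0.8 → ∉ W
#3 (3, 3, 1, 0): internal (0.878680, 1.121320); octagon support 1.414214 vs apothem 0.8 → ∉ W
#4 (-1, 0, -1, -1): internal (-1.707107, 0.292893); octagon support 1.707107 vs apothem 0.8 → ∉ W

none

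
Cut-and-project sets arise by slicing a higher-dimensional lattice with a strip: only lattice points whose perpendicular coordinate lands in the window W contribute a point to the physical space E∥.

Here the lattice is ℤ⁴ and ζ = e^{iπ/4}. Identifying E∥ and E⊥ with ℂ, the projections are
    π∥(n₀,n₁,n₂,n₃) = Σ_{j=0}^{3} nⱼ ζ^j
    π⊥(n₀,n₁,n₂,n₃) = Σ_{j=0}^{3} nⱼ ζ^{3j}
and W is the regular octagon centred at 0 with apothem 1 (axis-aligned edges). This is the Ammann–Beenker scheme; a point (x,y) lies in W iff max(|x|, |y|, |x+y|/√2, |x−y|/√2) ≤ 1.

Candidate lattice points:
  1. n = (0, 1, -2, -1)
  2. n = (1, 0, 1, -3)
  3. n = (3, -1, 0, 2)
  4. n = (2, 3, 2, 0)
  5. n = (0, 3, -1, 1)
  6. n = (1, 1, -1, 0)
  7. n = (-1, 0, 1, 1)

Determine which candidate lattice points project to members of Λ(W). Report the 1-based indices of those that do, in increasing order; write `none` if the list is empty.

Internal map: ζ^{3j} for j=0..3 gives (1,0), (−√2/2,√2/2), (0,−1), (√2/2,√2/2).
#1 (0, 1, -2, -1): internal (-1.41421, 2.00000); octagon support 2.41421 vs apothem 1 → ∉ W
#2 (1, 0, 1, -3): internal (-1.12132, -3.12132); octagon support 3.12132 vs apothem 1 → ∉ W
#3 (3, -1, 0, 2): internal (5.12132, 0.70711); octagon support 5.12132 vs apothem 1 → ∉ W
#4 (2, 3, 2, 0): internal (-0.12132, 0.12132); octagon support 0.17157 vs apothem 1 → ∈ W
#5 (0, 3, -1, 1): internal (-1.41421, 3.82843); octagon support 3.82843 vs apothem 1 → ∉ W
#6 (1, 1, -1, 0): internal (0.29289, 1.70711); octagon support 1.70711 vs apothem 1 → ∉ W
#7 (-1, 0, 1, 1): internal (-0.29289, -0.29289); octagon support 0.41421 vs apothem 1 → ∈ W

4, 7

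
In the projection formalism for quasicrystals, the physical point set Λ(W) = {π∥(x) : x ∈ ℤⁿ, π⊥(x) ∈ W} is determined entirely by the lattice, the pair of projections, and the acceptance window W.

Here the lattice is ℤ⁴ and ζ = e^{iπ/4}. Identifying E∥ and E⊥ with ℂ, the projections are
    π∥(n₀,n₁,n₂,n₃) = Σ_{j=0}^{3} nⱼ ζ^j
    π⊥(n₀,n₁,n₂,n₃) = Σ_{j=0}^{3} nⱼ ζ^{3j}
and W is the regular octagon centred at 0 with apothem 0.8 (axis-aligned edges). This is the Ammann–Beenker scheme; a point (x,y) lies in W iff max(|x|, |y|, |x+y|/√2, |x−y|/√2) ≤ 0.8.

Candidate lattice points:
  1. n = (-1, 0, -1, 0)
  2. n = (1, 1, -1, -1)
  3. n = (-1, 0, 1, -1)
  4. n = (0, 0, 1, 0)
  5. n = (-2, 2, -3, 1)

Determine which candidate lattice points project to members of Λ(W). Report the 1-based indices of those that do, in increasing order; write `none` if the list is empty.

π⊥(n) = n₀ + n₁ζ³ + n₂ζ⁶ + n₃ζ⁹ where ζ = e^{iπ/4}.
#1 (-1, 0, -1, 0): internal (-1.0000, 1.0000); octagon support 1.4142 vs apothem 0.8 → ∉ W
#2 (1, 1, -1, -1): internal (-0.4142, 1.0000); octagon support 1.0000 vs apothem 0.8 → ∉ W
#3 (-1, 0, 1, -1): internal (-1.7071, -1.7071); octagon support 2.4142 vs apothem 0.8 → ∉ W
#4 (0, 0, 1, 0): internal (0.0000, -1.0000); octagon support 1.0000 vs apothem 0.8 → ∉ W
#5 (-2, 2, -3, 1): internal (-2.7071, 5.1213); octagon support 5.5355 vs apothem 0.8 → ∉ W

none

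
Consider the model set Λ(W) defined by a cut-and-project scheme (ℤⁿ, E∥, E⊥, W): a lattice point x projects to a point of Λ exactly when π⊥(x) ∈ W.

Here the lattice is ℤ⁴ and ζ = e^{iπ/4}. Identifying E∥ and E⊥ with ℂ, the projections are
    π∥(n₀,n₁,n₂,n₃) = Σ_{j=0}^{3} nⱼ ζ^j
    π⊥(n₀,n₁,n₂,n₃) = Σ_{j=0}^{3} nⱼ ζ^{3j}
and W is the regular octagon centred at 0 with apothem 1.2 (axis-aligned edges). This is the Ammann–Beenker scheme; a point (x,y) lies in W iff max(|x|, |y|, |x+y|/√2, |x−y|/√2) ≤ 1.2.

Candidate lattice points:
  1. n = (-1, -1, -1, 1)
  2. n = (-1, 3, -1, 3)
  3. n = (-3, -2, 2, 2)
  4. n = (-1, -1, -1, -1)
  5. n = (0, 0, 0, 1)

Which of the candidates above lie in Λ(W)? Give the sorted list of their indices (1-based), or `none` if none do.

1, 4, 5

π⊥(n) = n₀ + n₁ζ³ + n₂ζ⁶ + n₃ζ⁹ where ζ = e^{iπ/4}.
candidate 1: n = (-1, -1, -1, 1) → π⊥ ≈ (+0.4142, +1.0000); max(|x|,|y|,|x±y|/√2) = 1.0000 ≤ 1.2 ⇒ ∈ W
candidate 2: n = (-1, 3, -1, 3) → π⊥ ≈ (-1.0000, +5.2426); max(|x|,|y|,|x±y|/√2) = 5.2426 > 1.2 ⇒ ∉ W
candidate 3: n = (-3, -2, 2, 2) → π⊥ ≈ (-0.1716, -2.0000); max(|x|,|y|,|x±y|/√2) = 2.0000 > 1.2 ⇒ ∉ W
candidate 4: n = (-1, -1, -1, -1) → π⊥ ≈ (-1.0000, -0.4142); max(|x|,|y|,|x±y|/√2) = 1.0000 ≤ 1.2 ⇒ ∈ W
candidate 5: n = (0, 0, 0, 1) → π⊥ ≈ (+0.7071, +0.7071); max(|x|,|y|,|x±y|/√2) = 1.0000 ≤ 1.2 ⇒ ∈ W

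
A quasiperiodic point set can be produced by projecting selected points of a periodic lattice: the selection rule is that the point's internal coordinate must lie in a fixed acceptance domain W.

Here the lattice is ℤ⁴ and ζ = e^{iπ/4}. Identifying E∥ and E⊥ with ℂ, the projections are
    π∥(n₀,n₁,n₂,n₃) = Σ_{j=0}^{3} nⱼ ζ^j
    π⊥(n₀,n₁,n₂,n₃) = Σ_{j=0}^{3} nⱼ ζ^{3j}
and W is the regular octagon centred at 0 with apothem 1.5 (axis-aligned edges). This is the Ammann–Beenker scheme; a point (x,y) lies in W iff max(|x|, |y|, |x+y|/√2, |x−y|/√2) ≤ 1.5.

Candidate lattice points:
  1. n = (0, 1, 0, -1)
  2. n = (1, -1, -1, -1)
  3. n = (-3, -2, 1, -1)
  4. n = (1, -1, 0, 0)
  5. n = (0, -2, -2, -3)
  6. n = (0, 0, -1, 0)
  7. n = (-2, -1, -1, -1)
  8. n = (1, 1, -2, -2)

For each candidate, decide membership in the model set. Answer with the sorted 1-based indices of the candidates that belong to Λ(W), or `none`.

1, 2, 6

With ζ = e^{iπ/4} the internal vectors are ζ^0,ζ^3,ζ^6,ζ^9.
candidate 1: n = (0, 1, 0, -1) → π⊥ ≈ (-1.414214, +0.000000); max(|x|,|y|,|x±y|/√2) = 1.414214 ≤ 1.5 ⇒ ∈ W
candidate 2: n = (1, -1, -1, -1) → π⊥ ≈ (+1.000000, -0.414214); max(|x|,|y|,|x±y|/√2) = 1.000000 ≤ 1.5 ⇒ ∈ W
candidate 3: n = (-3, -2, 1, -1) → π⊥ ≈ (-2.292893, -3.121320); max(|x|,|y|,|x±y|/√2) = 3.828427 > 1.5 ⇒ ∉ W
candidate 4: n = (1, -1, 0, 0) → π⊥ ≈ (+1.707107, -0.707107); max(|x|,|y|,|x±y|/√2) = 1.707107 > 1.5 ⇒ ∉ W
candidate 5: n = (0, -2, -2, -3) → π⊥ ≈ (-0.707107, -1.535534); max(|x|,|y|,|x±y|/√2) = 1.585786 > 1.5 ⇒ ∉ W
candidate 6: n = (0, 0, -1, 0) → π⊥ ≈ (+0.000000, +1.000000); max(|x|,|y|,|x±y|/√2) = 1.000000 ≤ 1.5 ⇒ ∈ W
candidate 7: n = (-2, -1, -1, -1) → π⊥ ≈ (-2.000000, -0.414214); max(|x|,|y|,|x±y|/√2) = 2.000000 > 1.5 ⇒ ∉ W
candidate 8: n = (1, 1, -2, -2) → π⊥ ≈ (-1.121320, +1.292893); max(|x|,|y|,|x±y|/√2) = 1.707107 > 1.5 ⇒ ∉ W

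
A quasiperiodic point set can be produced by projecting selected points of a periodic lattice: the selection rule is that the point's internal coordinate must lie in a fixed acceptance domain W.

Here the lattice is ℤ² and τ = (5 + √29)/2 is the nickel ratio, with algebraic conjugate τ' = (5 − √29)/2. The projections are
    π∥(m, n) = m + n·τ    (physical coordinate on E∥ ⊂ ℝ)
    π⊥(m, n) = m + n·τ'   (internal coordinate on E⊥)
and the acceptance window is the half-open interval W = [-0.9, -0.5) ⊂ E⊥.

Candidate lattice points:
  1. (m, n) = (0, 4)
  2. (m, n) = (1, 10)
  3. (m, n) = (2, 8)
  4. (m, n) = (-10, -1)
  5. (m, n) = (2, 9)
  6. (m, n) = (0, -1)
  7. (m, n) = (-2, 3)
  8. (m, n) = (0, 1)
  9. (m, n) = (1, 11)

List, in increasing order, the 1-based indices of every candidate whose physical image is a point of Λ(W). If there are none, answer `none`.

Numerically τ ≈ 5.1926 and τ' = −1/τ ≈ -0.1926.
#1 (0,4): internal coord 0 + (4)·τ' = -0.7703; -0.7703 ∈ [-0.9, -0.5) → IN Λ
#2 (1,10): internal coord 1 + (10)·τ' = -0.9258; -0.9258 ∉ [-0.9, -0.5) → out
#3 (2,8): internal coord 2 + (8)·τ' = +0.4593; +0.4593 ∉ [-0.9, -0.5) → out
#4 (-10,-1): internal coord -10 + (-1)·τ' = -9.8074; -9.8074 ∉ [-0.9, -0.5) → out
#5 (2,9): internal coord 2 + (9)·τ' = +0.2668; +0.2668 ∉ [-0.9, -0.5) → out
#6 (0,-1): internal coord 0 + (-1)·τ' = +0.1926; +0.1926 ∉ [-0.9, -0.5) → out
#7 (-2,3): internal coord -2 + (3)·τ' = -2.5777; -2.5777 ∉ [-0.9, -0.5) → out
#8 (0,1): internal coord 0 + (1)·τ' = -0.1926; -0.1926 ∉ [-0.9, -0.5) → out
#9 (1,11): internal coord 1 + (11)·τ' = -1.1184; -1.1184 ∉ [-0.9, -0.5) → out

1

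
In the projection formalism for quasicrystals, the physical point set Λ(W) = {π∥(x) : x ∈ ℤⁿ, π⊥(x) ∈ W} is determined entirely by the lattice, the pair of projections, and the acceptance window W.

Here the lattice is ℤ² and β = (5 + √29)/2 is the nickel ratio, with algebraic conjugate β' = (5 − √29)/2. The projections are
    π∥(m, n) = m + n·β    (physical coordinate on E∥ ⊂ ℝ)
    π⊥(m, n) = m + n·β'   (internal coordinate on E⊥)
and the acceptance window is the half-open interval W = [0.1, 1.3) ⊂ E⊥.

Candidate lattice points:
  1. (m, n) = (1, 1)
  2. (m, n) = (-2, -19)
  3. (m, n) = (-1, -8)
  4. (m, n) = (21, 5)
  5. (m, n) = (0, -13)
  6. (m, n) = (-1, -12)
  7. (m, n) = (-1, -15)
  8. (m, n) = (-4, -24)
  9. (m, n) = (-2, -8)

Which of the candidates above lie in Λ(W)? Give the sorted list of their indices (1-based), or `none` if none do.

1, 3, 8

Numerically β ≈ 5.1926 and β' = −1/β ≈ -0.1926.
#1 (1,1): internal coord 1 + (1)·β' = +0.8074; +0.8074 ∈ [0.1, 1.3) → IN Λ
#2 (-2,-19): internal coord -2 + (-19)·β' = +1.6591; +1.6591 ∉ [0.1, 1.3) → out
#3 (-1,-8): internal coord -1 + (-8)·β' = +0.5407; +0.5407 ∈ [0.1, 1.3) → IN Λ
#4 (21,5): internal coord 21 + (5)·β' = +20.0371; +20.0371 ∉ [0.1, 1.3) → out
#5 (0,-13): internal coord 0 + (-13)·β' = +2.5036; +2.5036 ∉ [0.1, 1.3) → out
#6 (-1,-12): internal coord -1 + (-12)·β' = +1.3110; +1.3110 ∉ [0.1, 1.3) → out
#7 (-1,-15): internal coord -1 + (-15)·β' = +1.8887; +1.8887 ∉ [0.1, 1.3) → out
#8 (-4,-24): internal coord -4 + (-24)·β' = +0.6220; +0.6220 ∈ [0.1, 1.3) → IN Λ
#9 (-2,-8): internal coord -2 + (-8)·β' = -0.4593; -0.4593 ∉ [0.1, 1.3) → out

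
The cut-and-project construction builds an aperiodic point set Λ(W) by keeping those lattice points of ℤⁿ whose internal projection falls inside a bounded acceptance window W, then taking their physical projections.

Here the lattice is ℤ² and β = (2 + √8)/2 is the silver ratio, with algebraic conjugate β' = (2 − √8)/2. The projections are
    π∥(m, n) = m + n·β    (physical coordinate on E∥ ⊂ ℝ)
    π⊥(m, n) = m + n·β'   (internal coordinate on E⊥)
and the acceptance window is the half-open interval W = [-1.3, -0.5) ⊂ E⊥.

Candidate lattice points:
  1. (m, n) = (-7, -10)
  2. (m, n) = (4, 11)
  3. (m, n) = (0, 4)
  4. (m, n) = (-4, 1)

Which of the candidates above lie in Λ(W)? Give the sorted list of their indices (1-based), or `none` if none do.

Compute β' = (2−√8)/2 = -0.4142, so π⊥(m,n) = m -0.4142·n.
[1] lift (-7,-10): star map gives -2.8579; window check -1.3 ≤ -2.8579 < -0.5 is false → out
[2] lift (4,11): star map gives -0.5563; window check -1.3 ≤ -0.5563 < -0.5 is true → IN Λ
[3] lift (0,4): star map gives -1.6569; window check -1.3 ≤ -1.6569 < -0.5 is false → out
[4] lift (-4,1): star map gives -4.4142; window check -1.3 ≤ -4.4142 < -0.5 is false → out

2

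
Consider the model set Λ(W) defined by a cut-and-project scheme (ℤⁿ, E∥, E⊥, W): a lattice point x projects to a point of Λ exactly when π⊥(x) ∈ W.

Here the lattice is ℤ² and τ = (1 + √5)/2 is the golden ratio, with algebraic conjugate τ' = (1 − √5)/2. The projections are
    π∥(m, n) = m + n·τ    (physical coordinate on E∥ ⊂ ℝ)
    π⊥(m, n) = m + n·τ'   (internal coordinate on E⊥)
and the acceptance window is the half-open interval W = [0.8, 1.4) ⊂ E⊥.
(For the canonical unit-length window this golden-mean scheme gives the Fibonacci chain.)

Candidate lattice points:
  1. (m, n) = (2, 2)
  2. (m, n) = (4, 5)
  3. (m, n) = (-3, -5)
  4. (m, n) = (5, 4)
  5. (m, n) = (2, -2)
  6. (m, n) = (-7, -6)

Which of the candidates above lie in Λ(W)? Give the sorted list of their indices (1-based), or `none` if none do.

2

Numerically τ ≈ 1.6180 and τ' = −1/τ ≈ -0.6180.
[1] lift (2,2): star map gives 0.7639; window check 0.8 ≤ 0.7639 < 1.4 is false → out
[2] lift (4,5): star map gives 0.9098; window check 0.8 ≤ 0.9098 < 1.4 is true → IN Λ
[3] lift (-3,-5): star map gives 0.0902; window check 0.8 ≤ 0.0902 < 1.4 is false → out
[4] lift (5,4): star map gives 2.5279; window check 0.8 ≤ 2.5279 < 1.4 is false → out
[5] lift (2,-2): star map gives 3.2361; window check 0.8 ≤ 3.2361 < 1.4 is false → out
[6] lift (-7,-6): star map gives -3.2918; window check 0.8 ≤ -3.2918 < 1.4 is false → out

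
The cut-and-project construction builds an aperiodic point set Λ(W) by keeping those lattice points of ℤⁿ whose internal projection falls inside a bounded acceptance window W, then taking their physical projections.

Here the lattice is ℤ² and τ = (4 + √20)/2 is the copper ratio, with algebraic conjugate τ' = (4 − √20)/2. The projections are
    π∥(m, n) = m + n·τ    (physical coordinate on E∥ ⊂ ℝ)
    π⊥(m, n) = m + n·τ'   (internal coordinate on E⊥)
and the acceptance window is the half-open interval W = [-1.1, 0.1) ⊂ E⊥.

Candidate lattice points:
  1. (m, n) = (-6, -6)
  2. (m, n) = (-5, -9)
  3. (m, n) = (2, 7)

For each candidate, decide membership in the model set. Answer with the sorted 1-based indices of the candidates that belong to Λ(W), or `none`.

Numerically τ ≈ 4.2361 and τ' = −1/τ ≈ -0.2361.
[1] lift (-6,-6): star map gives -4.5836; window check -1.1 ≤ -4.5836 < 0.1 is false → out
[2] lift (-5,-9): star map gives -2.8754; window check -1.1 ≤ -2.8754 < 0.1 is false → out
[3] lift (2,7): star map gives 0.3475; window check -1.1 ≤ 0.3475 < 0.1 is false → out

none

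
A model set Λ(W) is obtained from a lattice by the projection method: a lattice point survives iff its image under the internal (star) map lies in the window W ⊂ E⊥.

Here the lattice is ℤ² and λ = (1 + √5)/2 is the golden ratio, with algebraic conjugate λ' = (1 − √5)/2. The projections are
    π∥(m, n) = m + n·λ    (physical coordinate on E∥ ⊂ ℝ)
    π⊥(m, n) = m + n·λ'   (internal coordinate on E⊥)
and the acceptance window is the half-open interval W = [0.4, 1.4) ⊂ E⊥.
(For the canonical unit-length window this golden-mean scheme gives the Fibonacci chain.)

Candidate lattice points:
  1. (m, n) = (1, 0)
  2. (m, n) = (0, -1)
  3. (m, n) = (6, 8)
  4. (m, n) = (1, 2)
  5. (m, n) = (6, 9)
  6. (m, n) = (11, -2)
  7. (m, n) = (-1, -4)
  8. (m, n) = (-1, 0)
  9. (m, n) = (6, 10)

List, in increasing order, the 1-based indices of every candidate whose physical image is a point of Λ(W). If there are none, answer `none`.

1, 2, 3, 5

λ' = (1−√5)/2 ≈ -0.6180.
#1 (1,0): internal coord 1 + (0)·λ' = +1.0000; +1.0000 ∈ [0.4, 1.4) → IN Λ
#2 (0,-1): internal coord 0 + (-1)·λ' = +0.6180; +0.6180 ∈ [0.4, 1.4) → IN Λ
#3 (6,8): internal coord 6 + (8)·λ' = +1.0557; +1.0557 ∈ [0.4, 1.4) → IN Λ
#4 (1,2): internal coord 1 + (2)·λ' = -0.2361; -0.2361 ∉ [0.4, 1.4) → out
#5 (6,9): internal coord 6 + (9)·λ' = +0.4377; +0.4377 ∈ [0.4, 1.4) → IN Λ
#6 (11,-2): internal coord 11 + (-2)·λ' = +12.2361; +12.2361 ∉ [0.4, 1.4) → out
#7 (-1,-4): internal coord -1 + (-4)·λ' = +1.4721; +1.4721 ∉ [0.4, 1.4) → out
#8 (-1,0): internal coord -1 + (0)·λ' = -1.0000; -1.0000 ∉ [0.4, 1.4) → out
#9 (6,10): internal coord 6 + (10)·λ' = -0.1803; -0.1803 ∉ [0.4, 1.4) → out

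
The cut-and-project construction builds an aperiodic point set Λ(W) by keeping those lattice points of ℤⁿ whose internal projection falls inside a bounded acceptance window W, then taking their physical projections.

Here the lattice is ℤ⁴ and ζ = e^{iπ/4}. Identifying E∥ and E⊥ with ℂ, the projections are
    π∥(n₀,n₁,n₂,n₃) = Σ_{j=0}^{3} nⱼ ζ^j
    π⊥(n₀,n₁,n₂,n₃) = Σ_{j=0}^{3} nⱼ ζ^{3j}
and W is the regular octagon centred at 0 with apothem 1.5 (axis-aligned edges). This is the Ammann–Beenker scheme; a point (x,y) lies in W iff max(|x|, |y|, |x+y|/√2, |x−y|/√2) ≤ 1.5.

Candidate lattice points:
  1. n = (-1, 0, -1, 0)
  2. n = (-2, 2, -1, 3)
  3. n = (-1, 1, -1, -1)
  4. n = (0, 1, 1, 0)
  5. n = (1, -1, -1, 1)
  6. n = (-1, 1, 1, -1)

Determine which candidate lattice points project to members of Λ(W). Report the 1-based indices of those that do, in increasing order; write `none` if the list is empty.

1, 4

Internal map: ζ^{3j} for j=0..3 gives (1,0), (−√2/2,√2/2), (0,−1), (√2/2,√2/2).
candidate 1: n = (-1, 0, -1, 0) → π⊥ ≈ (-1.000000, +1.000000); max(|x|,|y|,|x±y|/√2) = 1.414214 ≤ 1.5 ⇒ ∈ W
candidate 2: n = (-2, 2, -1, 3) → π⊥ ≈ (-1.292893, +4.535534); max(|x|,|y|,|x±y|/√2) = 4.535534 > 1.5 ⇒ ∉ W
candidate 3: n = (-1, 1, -1, -1) → π⊥ ≈ (-2.414214, +1.000000); max(|x|,|y|,|x±y|/√2) = 2.414214 > 1.5 ⇒ ∉ W
candidate 4: n = (0, 1, 1, 0) → π⊥ ≈ (-0.707107, -0.292893); max(|x|,|y|,|x±y|/√2) = 0.707107 ≤ 1.5 ⇒ ∈ W
candidate 5: n = (1, -1, -1, 1) → π⊥ ≈ (+2.414214, +1.000000); max(|x|,|y|,|x±y|/√2) = 2.414214 > 1.5 ⇒ ∉ W
candidate 6: n = (-1, 1, 1, -1) → π⊥ ≈ (-2.414214, -1.000000); max(|x|,|y|,|x±y|/√2) = 2.414214 > 1.5 ⇒ ∉ W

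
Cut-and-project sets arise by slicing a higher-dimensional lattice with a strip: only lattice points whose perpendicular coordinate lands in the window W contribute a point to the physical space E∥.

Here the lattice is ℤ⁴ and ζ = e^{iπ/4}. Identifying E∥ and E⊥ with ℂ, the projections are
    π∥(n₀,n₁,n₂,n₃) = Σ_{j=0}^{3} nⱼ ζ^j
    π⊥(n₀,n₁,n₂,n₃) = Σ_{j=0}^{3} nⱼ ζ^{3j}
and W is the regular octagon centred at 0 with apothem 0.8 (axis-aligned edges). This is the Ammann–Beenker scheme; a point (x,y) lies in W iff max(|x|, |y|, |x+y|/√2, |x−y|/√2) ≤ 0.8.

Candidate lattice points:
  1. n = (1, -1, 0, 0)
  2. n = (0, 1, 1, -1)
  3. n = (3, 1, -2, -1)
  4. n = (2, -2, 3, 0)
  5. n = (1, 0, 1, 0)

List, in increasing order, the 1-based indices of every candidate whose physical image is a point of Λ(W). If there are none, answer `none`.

With ζ = e^{iπ/4} the internal vectors are ζ^0,ζ^3,ζ^6,ζ^9.
candidate 1: n = (1, -1, 0, 0) → π⊥ ≈ (+1.7071, -0.7071); max(|x|,|y|,|x±y|/√2) = 1.7071 > 0.8 ⇒ ∉ W
candidate 2: n = (0, 1, 1, -1) → π⊥ ≈ (-1.4142, -1.0000); max(|x|,|y|,|x±y|/√2) = 1.7071 > 0.8 ⇒ ∉ W
candidate 3: n = (3, 1, -2, -1) → π⊥ ≈ (+1.5858, +2.0000); max(|x|,|y|,|x±y|/√2) = 2.5355 > 0.8 ⇒ ∉ W
candidate 4: n = (2, -2, 3, 0) → π⊥ ≈ (+3.4142, -4.4142); max(|x|,|y|,|x±y|/√2) = 5.5355 > 0.8 ⇒ ∉ W
candidate 5: n = (1, 0, 1, 0) → π⊥ ≈ (+1.0000, -1.0000); max(|x|,|y|,|x±y|/√2) = 1.4142 > 0.8 ⇒ ∉ W

none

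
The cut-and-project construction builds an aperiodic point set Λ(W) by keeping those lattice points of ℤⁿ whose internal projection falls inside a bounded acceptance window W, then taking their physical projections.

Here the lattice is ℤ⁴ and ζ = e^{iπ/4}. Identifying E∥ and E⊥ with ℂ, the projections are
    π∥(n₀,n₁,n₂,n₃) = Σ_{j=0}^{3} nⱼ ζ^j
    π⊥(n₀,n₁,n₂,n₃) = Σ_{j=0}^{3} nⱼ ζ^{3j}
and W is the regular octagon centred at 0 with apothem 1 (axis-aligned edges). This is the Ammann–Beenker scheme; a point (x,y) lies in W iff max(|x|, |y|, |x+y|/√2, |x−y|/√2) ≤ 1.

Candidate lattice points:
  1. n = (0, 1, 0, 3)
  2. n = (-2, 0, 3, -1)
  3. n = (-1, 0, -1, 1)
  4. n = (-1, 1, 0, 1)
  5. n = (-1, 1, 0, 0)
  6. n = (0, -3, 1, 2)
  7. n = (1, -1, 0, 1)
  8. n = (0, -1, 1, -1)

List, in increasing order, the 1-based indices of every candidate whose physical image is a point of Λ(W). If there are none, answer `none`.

none

π⊥(n) = n₀ + n₁ζ³ + n₂ζ⁶ + n₃ζ⁹ where ζ = e^{iπ/4}.
#1 (0, 1, 0, 3): internal (1.414214, 2.828427); octagon support 3.000000 vs apothem 1 → ∉ W
#2 (-2, 0, 3, -1): internal (-2.707107, -3.707107); octagon support 4.535534 vs apothem 1 → ∉ W
#3 (-1, 0, -1, 1): internal (-0.292893, 1.707107); octagon support 1.707107 vs apothem 1 → ∉ W
#4 (-1, 1, 0, 1): internal (-1.000000, 1.414214); octagon support 1.707107 vs apothem 1 → ∉ W
#5 (-1, 1, 0, 0): internal (-1.707107, 0.707107); octagon support 1.707107 vs apothem 1 → ∉ W
#6 (0, -3, 1, 2): internal (3.535534, -1.707107); octagon support 3.707107 vs apothem 1 → ∉ W
#7 (1, -1, 0, 1): internal (2.414214, 0.000000); octagon support 2.414214 vs apothem 1 → ∉ W
#8 (0, -1, 1, -1): internal (0.000000, -2.414214); octagon support 2.414214 vs apothem 1 → ∉ W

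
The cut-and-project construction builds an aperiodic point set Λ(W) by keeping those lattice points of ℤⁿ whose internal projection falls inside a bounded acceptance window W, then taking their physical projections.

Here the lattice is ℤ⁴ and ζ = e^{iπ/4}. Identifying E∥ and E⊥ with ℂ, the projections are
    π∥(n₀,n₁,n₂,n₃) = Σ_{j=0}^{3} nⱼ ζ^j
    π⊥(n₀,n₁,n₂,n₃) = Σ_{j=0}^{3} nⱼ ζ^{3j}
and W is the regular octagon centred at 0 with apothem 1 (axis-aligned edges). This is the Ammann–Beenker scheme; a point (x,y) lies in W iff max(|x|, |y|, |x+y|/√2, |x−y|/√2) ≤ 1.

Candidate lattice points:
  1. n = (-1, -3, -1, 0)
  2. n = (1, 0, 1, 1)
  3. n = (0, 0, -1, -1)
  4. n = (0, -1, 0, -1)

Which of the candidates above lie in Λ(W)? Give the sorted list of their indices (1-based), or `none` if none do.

With ζ = e^{iπ/4} the internal vectors are ζ^0,ζ^3,ζ^6,ζ^9.
candidate 1: n = (-1, -3, -1, 0) → π⊥ ≈ (+1.121320, -1.121320); max(|x|,|y|,|x±y|/√2) = 1.585786 > 1 ⇒ ∉ W
candidate 2: n = (1, 0, 1, 1) → π⊥ ≈ (+1.707107, -0.292893); max(|x|,|y|,|x±y|/√2) = 1.707107 > 1 ⇒ ∉ W
candidate 3: n = (0, 0, -1, -1) → π⊥ ≈ (-0.707107, +0.292893); max(|x|,|y|,|x±y|/√2) = 0.707107 ≤ 1 ⇒ ∈ W
candidate 4: n = (0, -1, 0, -1) → π⊥ ≈ (+0.000000, -1.414214); max(|x|,|y|,|x±y|/√2) = 1.414214 > 1 ⇒ ∉ W

3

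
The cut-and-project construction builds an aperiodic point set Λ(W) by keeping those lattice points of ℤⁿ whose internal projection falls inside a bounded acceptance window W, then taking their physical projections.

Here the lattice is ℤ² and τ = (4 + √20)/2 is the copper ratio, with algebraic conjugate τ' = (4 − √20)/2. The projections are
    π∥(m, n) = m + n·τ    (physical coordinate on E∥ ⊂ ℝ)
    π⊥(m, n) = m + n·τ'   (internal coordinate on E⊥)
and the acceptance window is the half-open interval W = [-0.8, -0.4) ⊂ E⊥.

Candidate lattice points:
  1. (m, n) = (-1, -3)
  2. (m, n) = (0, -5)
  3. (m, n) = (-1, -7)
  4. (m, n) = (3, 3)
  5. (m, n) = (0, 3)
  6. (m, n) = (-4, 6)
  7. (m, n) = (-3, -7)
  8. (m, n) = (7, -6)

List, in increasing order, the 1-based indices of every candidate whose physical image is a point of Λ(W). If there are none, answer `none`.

5

τ' = (4−√20)/2 ≈ -0.236068.
[1] lift (-1,-3): star map gives -0.291796; window check -0.8 ≤ -0.291796 < -0.4 is false → out
[2] lift (0,-5): star map gives 1.180340; window check -0.8 ≤ 1.180340 < -0.4 is false → out
[3] lift (-1,-7): star map gives 0.652476; window check -0.8 ≤ 0.652476 < -0.4 is false → out
[4] lift (3,3): star map gives 2.291796; window check -0.8 ≤ 2.291796 < -0.4 is false → out
[5] lift (0,3): star map gives -0.708204; window check -0.8 ≤ -0.708204 < -0.4 is true → IN Λ
[6] lift (-4,6): star map gives -5.416408; window check -0.8 ≤ -5.416408 < -0.4 is false → out
[7] lift (-3,-7): star map gives -1.347524; window check -0.8 ≤ -1.347524 < -0.4 is false → out
[8] lift (7,-6): star map gives 8.416408; window check -0.8 ≤ 8.416408 < -0.4 is false → out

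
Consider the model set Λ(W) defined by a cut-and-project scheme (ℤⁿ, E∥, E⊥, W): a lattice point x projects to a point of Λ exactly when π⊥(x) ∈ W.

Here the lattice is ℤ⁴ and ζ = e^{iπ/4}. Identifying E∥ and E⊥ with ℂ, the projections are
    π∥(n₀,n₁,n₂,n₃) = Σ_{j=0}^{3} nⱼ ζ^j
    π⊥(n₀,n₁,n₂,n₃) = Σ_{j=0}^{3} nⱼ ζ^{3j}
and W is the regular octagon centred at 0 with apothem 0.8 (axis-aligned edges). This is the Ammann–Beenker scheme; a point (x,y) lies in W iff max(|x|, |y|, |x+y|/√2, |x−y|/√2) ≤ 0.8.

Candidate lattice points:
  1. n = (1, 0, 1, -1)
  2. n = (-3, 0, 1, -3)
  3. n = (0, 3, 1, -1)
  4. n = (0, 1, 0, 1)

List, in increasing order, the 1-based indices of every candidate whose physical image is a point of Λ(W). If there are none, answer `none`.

none

π⊥(n) = n₀ + n₁ζ³ + n₂ζ⁶ + n₃ζ⁹ where ζ = e^{iπ/4}.
candidate 1: n = (1, 0, 1, -1) → π⊥ ≈ (+0.292893, -1.707107); max(|x|,|y|,|x±y|/√2) = 1.707107 > 0.8 ⇒ ∉ W
candidate 2: n = (-3, 0, 1, -3) → π⊥ ≈ (-5.121320, -3.121320); max(|x|,|y|,|x±y|/√2) = 5.828427 > 0.8 ⇒ ∉ W
candidate 3: n = (0, 3, 1, -1) → π⊥ ≈ (-2.828427, +0.414214); max(|x|,|y|,|x±y|/√2) = 2.828427 > 0.8 ⇒ ∉ W
candidate 4: n = (0, 1, 0, 1) → π⊥ ≈ (+0.000000, +1.414214); max(|x|,|y|,|x±y|/√2) = 1.414214 > 0.8 ⇒ ∉ W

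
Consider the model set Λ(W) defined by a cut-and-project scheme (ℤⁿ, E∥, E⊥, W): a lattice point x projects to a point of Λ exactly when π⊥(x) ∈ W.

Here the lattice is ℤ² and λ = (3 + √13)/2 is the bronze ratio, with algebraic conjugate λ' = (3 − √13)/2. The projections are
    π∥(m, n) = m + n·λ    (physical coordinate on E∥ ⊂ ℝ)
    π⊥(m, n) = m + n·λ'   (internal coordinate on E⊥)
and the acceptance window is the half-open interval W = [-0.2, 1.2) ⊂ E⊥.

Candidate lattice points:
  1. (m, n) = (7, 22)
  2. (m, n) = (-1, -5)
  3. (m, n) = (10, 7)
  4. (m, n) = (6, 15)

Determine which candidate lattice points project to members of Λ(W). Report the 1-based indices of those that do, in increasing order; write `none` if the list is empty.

1, 2

Numerically λ ≈ 3.30278 and λ' = −1/λ ≈ -0.30278.
#1 (7,22): internal coord 7 + (22)·λ' = +0.33894; +0.33894 ∈ [-0.2, 1.2) → IN Λ
#2 (-1,-5): internal coord -1 + (-5)·λ' = +0.51388; +0.51388 ∈ [-0.2, 1.2) → IN Λ
#3 (10,7): internal coord 10 + (7)·λ' = +7.88057; +7.88057 ∉ [-0.2, 1.2) → out
#4 (6,15): internal coord 6 + (15)·λ' = +1.45837; +1.45837 ∉ [-0.2, 1.2) → out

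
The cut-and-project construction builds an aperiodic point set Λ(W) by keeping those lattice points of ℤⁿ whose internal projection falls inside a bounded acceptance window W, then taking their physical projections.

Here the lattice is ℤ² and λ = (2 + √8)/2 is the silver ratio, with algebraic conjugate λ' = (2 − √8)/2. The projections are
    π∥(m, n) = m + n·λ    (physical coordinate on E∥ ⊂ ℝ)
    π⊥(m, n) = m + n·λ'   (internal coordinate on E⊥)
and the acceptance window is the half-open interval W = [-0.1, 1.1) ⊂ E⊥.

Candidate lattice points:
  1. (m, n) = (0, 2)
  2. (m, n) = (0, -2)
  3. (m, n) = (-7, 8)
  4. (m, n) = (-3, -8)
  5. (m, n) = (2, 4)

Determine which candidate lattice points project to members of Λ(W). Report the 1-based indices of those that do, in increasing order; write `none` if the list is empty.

2, 4, 5

Compute λ' = (2−√8)/2 = -0.414214, so π⊥(m,n) = m -0.414214·n.
[1] lift (0,2): star map gives -0.828427; window check -0.1 ≤ -0.828427 < 1.1 is false → out
[2] lift (0,-2): star map gives 0.828427; window check -0.1 ≤ 0.828427 < 1.1 is true → IN Λ
[3] lift (-7,8): star map gives -10.313708; window check -0.1 ≤ -10.313708 < 1.1 is false → out
[4] lift (-3,-8): star map gives 0.313708; window check -0.1 ≤ 0.313708 < 1.1 is true → IN Λ
[5] lift (2,4): star map gives 0.343146; window check -0.1 ≤ 0.343146 < 1.1 is true → IN Λ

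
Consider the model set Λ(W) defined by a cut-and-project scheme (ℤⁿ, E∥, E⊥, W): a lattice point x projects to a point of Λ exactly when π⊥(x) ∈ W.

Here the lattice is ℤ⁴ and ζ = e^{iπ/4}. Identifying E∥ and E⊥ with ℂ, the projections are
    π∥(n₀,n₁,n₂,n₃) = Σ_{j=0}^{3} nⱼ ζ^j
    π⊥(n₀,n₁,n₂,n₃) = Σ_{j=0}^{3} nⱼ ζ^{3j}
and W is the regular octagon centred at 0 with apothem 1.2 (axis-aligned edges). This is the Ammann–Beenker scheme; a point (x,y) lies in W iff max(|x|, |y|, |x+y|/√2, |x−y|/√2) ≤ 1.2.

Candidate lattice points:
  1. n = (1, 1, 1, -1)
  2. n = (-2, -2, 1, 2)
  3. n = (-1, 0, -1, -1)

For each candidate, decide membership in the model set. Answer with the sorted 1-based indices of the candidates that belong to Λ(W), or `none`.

Internal map: ζ^{3j} for j=0..3 gives (1,0), (−√2/2,√2/2), (0,−1), (√2/2,√2/2).
candidate 1: n = (1, 1, 1, -1) → π⊥ ≈ (-0.41421, -1.00000); max(|x|,|y|,|x±y|/√2) = 1.00000 ≤ 1.2 ⇒ ∈ W
candidate 2: n = (-2, -2, 1, 2) → π⊥ ≈ (+0.82843, -1.00000); max(|x|,|y|,|x±y|/√2) = 1.29289 > 1.2 ⇒ ∉ W
candidate 3: n = (-1, 0, -1, -1) → π⊥ ≈ (-1.70711, +0.29289); max(|x|,|y|,|x±y|/√2) = 1.70711 > 1.2 ⇒ ∉ W

1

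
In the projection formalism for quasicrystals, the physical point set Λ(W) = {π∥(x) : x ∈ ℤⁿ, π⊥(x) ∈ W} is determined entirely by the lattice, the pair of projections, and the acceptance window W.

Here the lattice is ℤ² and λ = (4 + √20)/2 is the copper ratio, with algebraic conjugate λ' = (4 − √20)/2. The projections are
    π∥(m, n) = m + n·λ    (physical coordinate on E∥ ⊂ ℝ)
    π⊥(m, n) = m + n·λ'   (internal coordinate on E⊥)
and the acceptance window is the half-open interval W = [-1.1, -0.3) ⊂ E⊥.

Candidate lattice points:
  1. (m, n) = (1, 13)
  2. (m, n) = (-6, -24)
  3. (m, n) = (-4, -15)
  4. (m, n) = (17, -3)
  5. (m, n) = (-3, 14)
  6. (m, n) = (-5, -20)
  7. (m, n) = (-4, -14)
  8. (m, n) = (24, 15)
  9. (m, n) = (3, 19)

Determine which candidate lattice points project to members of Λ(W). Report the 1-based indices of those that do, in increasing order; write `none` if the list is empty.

λ' = (4−√20)/2 ≈ -0.236068.
candidate 1: (m,n)=(1,13) → π∥ = 1+13·λ ≈ 56.068884, π⊥ = 1+13·λ' ≈ -2.068884 ∉ [-1.1, -0.3) ⇒ out
candidate 2: (m,n)=(-6,-24) → π∥ = -6-24·λ ≈ -107.665631, π⊥ = -6-24·λ' ≈ -0.334369 ∈ [-1.1, -0.3) ⇒ IN Λ
candidate 3: (m,n)=(-4,-15) → π∥ = -4-15·λ ≈ -67.541020, π⊥ = -4-15·λ' ≈ -0.458980 ∈ [-1.1, -0.3) ⇒ IN Λ
candidate 4: (m,n)=(17,-3) → π∥ = 17-3·λ ≈ 4.291796, π⊥ = 17-3·λ' ≈ 17.708204 ∉ [-1.1, -0.3) ⇒ out
candidate 5: (m,n)=(-3,14) → π∥ = -3+14·λ ≈ 56.304952, π⊥ = -3+14·λ' ≈ -6.304952 ∉ [-1.1, -0.3) ⇒ out
candidate 6: (m,n)=(-5,-20) → π∥ = -5-20·λ ≈ -89.721360, π⊥ = -5-20·λ' ≈ -0.278640 ∉ [-1.1, -0.3) ⇒ out
candidate 7: (m,n)=(-4,-14) → π∥ = -4-14·λ ≈ -63.304952, π⊥ = -4-14·λ' ≈ -0.695048 ∈ [-1.1, -0.3) ⇒ IN Λ
candidate 8: (m,n)=(24,15) → π∥ = 24+15·λ ≈ 87.541020, π⊥ = 24+15·λ' ≈ 20.458980 ∉ [-1.1, -0.3) ⇒ out
candidate 9: (m,n)=(3,19) → π∥ = 3+19·λ ≈ 83.485292, π⊥ = 3+19·λ' ≈ -1.485292 ∉ [-1.1, -0.3) ⇒ out

2, 3, 7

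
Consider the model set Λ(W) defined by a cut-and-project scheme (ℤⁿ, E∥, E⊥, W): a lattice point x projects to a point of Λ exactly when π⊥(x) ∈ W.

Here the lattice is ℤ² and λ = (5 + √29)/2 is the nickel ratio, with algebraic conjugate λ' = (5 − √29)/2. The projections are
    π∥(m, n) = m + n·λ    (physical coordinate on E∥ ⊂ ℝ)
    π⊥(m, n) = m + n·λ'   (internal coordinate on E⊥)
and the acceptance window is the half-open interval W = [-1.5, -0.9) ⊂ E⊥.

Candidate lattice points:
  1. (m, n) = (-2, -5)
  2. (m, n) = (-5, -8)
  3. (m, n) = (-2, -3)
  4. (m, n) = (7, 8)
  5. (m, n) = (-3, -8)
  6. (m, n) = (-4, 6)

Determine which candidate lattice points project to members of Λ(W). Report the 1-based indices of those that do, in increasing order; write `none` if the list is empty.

1, 3, 5

Compute λ' = (5−√29)/2 = -0.19258, so π⊥(m,n) = m -0.19258·n.
candidate 1: (m,n)=(-2,-5) → π∥ = -2-5·λ ≈ -27.96291, π⊥ = -2-5·λ' ≈ -1.03709 ∈ [-1.5, -0.9) ⇒ IN Λ
candidate 2: (m,n)=(-5,-8) → π∥ = -5-8·λ ≈ -46.54066, π⊥ = -5-8·λ' ≈ -3.45934 ∉ [-1.5, -0.9) ⇒ out
candidate 3: (m,n)=(-2,-3) → π∥ = -2-3·λ ≈ -17.57775, π⊥ = -2-3·λ' ≈ -1.42225 ∈ [-1.5, -0.9) ⇒ IN Λ
candidate 4: (m,n)=(7,8) → π∥ = 7+8·λ ≈ 48.54066, π⊥ = 7+8·λ' ≈ 5.45934 ∉ [-1.5, -0.9) ⇒ out
candidate 5: (m,n)=(-3,-8) → π∥ = -3-8·λ ≈ -44.54066, π⊥ = -3-8·λ' ≈ -1.45934 ∈ [-1.5, -0.9) ⇒ IN Λ
candidate 6: (m,n)=(-4,6) → π∥ = -4+6·λ ≈ 27.15549, π⊥ = -4+6·λ' ≈ -5.15549 ∉ [-1.5, -0.9) ⇒ out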